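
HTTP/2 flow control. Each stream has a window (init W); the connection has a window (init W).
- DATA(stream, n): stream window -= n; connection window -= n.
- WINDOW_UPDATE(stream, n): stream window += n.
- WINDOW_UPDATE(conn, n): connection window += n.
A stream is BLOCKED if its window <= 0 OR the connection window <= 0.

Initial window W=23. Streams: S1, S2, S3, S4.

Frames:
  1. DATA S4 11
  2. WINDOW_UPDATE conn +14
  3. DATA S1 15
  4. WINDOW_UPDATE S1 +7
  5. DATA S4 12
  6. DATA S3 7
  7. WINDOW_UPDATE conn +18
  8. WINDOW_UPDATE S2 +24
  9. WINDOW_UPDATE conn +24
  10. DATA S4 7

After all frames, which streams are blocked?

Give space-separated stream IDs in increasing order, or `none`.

Answer: S4

Derivation:
Op 1: conn=12 S1=23 S2=23 S3=23 S4=12 blocked=[]
Op 2: conn=26 S1=23 S2=23 S3=23 S4=12 blocked=[]
Op 3: conn=11 S1=8 S2=23 S3=23 S4=12 blocked=[]
Op 4: conn=11 S1=15 S2=23 S3=23 S4=12 blocked=[]
Op 5: conn=-1 S1=15 S2=23 S3=23 S4=0 blocked=[1, 2, 3, 4]
Op 6: conn=-8 S1=15 S2=23 S3=16 S4=0 blocked=[1, 2, 3, 4]
Op 7: conn=10 S1=15 S2=23 S3=16 S4=0 blocked=[4]
Op 8: conn=10 S1=15 S2=47 S3=16 S4=0 blocked=[4]
Op 9: conn=34 S1=15 S2=47 S3=16 S4=0 blocked=[4]
Op 10: conn=27 S1=15 S2=47 S3=16 S4=-7 blocked=[4]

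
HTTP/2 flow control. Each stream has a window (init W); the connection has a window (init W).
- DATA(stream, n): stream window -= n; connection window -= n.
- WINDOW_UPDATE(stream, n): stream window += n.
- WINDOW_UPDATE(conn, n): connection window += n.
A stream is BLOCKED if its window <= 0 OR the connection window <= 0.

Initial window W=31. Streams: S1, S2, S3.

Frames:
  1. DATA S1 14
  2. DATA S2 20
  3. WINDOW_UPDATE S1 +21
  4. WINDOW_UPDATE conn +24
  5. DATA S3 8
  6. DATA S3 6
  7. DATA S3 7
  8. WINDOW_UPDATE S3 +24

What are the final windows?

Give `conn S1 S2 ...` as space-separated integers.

Op 1: conn=17 S1=17 S2=31 S3=31 blocked=[]
Op 2: conn=-3 S1=17 S2=11 S3=31 blocked=[1, 2, 3]
Op 3: conn=-3 S1=38 S2=11 S3=31 blocked=[1, 2, 3]
Op 4: conn=21 S1=38 S2=11 S3=31 blocked=[]
Op 5: conn=13 S1=38 S2=11 S3=23 blocked=[]
Op 6: conn=7 S1=38 S2=11 S3=17 blocked=[]
Op 7: conn=0 S1=38 S2=11 S3=10 blocked=[1, 2, 3]
Op 8: conn=0 S1=38 S2=11 S3=34 blocked=[1, 2, 3]

Answer: 0 38 11 34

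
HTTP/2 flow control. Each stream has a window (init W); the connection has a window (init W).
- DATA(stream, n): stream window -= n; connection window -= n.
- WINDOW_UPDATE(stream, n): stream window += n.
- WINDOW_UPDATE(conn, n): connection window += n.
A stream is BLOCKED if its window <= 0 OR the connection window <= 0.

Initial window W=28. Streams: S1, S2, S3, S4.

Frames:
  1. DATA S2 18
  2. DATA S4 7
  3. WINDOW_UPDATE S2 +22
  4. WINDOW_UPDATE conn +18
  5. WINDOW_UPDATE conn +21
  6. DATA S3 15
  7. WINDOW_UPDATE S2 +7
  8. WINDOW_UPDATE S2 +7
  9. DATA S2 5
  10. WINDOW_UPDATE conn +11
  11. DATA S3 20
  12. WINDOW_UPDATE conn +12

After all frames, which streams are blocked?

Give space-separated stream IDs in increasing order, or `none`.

Answer: S3

Derivation:
Op 1: conn=10 S1=28 S2=10 S3=28 S4=28 blocked=[]
Op 2: conn=3 S1=28 S2=10 S3=28 S4=21 blocked=[]
Op 3: conn=3 S1=28 S2=32 S3=28 S4=21 blocked=[]
Op 4: conn=21 S1=28 S2=32 S3=28 S4=21 blocked=[]
Op 5: conn=42 S1=28 S2=32 S3=28 S4=21 blocked=[]
Op 6: conn=27 S1=28 S2=32 S3=13 S4=21 blocked=[]
Op 7: conn=27 S1=28 S2=39 S3=13 S4=21 blocked=[]
Op 8: conn=27 S1=28 S2=46 S3=13 S4=21 blocked=[]
Op 9: conn=22 S1=28 S2=41 S3=13 S4=21 blocked=[]
Op 10: conn=33 S1=28 S2=41 S3=13 S4=21 blocked=[]
Op 11: conn=13 S1=28 S2=41 S3=-7 S4=21 blocked=[3]
Op 12: conn=25 S1=28 S2=41 S3=-7 S4=21 blocked=[3]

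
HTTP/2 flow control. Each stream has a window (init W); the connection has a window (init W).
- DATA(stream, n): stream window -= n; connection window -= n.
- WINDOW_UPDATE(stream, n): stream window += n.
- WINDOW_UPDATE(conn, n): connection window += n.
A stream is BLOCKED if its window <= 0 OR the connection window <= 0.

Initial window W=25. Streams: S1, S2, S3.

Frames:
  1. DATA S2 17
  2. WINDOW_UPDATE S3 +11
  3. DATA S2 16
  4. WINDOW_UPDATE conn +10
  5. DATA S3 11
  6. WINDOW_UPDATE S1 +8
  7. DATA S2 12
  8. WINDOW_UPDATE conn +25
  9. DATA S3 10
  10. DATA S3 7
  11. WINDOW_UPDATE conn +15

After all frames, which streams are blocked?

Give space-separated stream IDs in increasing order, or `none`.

Op 1: conn=8 S1=25 S2=8 S3=25 blocked=[]
Op 2: conn=8 S1=25 S2=8 S3=36 blocked=[]
Op 3: conn=-8 S1=25 S2=-8 S3=36 blocked=[1, 2, 3]
Op 4: conn=2 S1=25 S2=-8 S3=36 blocked=[2]
Op 5: conn=-9 S1=25 S2=-8 S3=25 blocked=[1, 2, 3]
Op 6: conn=-9 S1=33 S2=-8 S3=25 blocked=[1, 2, 3]
Op 7: conn=-21 S1=33 S2=-20 S3=25 blocked=[1, 2, 3]
Op 8: conn=4 S1=33 S2=-20 S3=25 blocked=[2]
Op 9: conn=-6 S1=33 S2=-20 S3=15 blocked=[1, 2, 3]
Op 10: conn=-13 S1=33 S2=-20 S3=8 blocked=[1, 2, 3]
Op 11: conn=2 S1=33 S2=-20 S3=8 blocked=[2]

Answer: S2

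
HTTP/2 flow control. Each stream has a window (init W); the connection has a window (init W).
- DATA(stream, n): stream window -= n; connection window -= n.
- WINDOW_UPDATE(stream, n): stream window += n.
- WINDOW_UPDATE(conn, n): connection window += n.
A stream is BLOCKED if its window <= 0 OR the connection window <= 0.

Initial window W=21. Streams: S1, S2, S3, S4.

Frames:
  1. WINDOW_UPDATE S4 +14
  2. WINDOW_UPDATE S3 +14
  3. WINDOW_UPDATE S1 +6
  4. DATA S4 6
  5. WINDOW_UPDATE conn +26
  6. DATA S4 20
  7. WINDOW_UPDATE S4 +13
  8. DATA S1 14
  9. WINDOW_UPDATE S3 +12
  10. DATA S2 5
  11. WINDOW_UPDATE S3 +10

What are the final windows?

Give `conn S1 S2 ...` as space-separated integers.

Op 1: conn=21 S1=21 S2=21 S3=21 S4=35 blocked=[]
Op 2: conn=21 S1=21 S2=21 S3=35 S4=35 blocked=[]
Op 3: conn=21 S1=27 S2=21 S3=35 S4=35 blocked=[]
Op 4: conn=15 S1=27 S2=21 S3=35 S4=29 blocked=[]
Op 5: conn=41 S1=27 S2=21 S3=35 S4=29 blocked=[]
Op 6: conn=21 S1=27 S2=21 S3=35 S4=9 blocked=[]
Op 7: conn=21 S1=27 S2=21 S3=35 S4=22 blocked=[]
Op 8: conn=7 S1=13 S2=21 S3=35 S4=22 blocked=[]
Op 9: conn=7 S1=13 S2=21 S3=47 S4=22 blocked=[]
Op 10: conn=2 S1=13 S2=16 S3=47 S4=22 blocked=[]
Op 11: conn=2 S1=13 S2=16 S3=57 S4=22 blocked=[]

Answer: 2 13 16 57 22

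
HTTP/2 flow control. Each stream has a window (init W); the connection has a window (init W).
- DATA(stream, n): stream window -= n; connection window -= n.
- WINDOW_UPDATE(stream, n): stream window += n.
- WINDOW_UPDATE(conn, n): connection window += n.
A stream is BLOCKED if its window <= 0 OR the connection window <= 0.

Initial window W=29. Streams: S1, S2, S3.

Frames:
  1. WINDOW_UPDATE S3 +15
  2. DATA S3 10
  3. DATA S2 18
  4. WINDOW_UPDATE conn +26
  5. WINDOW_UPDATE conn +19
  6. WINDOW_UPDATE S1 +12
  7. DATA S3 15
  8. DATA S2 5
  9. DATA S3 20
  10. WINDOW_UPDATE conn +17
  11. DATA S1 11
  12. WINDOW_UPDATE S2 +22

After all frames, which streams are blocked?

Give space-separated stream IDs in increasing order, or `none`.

Op 1: conn=29 S1=29 S2=29 S3=44 blocked=[]
Op 2: conn=19 S1=29 S2=29 S3=34 blocked=[]
Op 3: conn=1 S1=29 S2=11 S3=34 blocked=[]
Op 4: conn=27 S1=29 S2=11 S3=34 blocked=[]
Op 5: conn=46 S1=29 S2=11 S3=34 blocked=[]
Op 6: conn=46 S1=41 S2=11 S3=34 blocked=[]
Op 7: conn=31 S1=41 S2=11 S3=19 blocked=[]
Op 8: conn=26 S1=41 S2=6 S3=19 blocked=[]
Op 9: conn=6 S1=41 S2=6 S3=-1 blocked=[3]
Op 10: conn=23 S1=41 S2=6 S3=-1 blocked=[3]
Op 11: conn=12 S1=30 S2=6 S3=-1 blocked=[3]
Op 12: conn=12 S1=30 S2=28 S3=-1 blocked=[3]

Answer: S3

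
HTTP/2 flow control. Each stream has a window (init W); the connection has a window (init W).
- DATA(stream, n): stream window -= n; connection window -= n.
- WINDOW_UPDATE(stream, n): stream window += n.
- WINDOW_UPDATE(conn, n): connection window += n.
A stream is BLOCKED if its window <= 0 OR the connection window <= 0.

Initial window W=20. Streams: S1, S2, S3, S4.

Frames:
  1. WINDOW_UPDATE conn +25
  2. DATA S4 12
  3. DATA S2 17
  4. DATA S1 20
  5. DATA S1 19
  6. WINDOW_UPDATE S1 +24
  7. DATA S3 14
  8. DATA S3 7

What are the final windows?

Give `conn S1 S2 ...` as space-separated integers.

Answer: -44 5 3 -1 8

Derivation:
Op 1: conn=45 S1=20 S2=20 S3=20 S4=20 blocked=[]
Op 2: conn=33 S1=20 S2=20 S3=20 S4=8 blocked=[]
Op 3: conn=16 S1=20 S2=3 S3=20 S4=8 blocked=[]
Op 4: conn=-4 S1=0 S2=3 S3=20 S4=8 blocked=[1, 2, 3, 4]
Op 5: conn=-23 S1=-19 S2=3 S3=20 S4=8 blocked=[1, 2, 3, 4]
Op 6: conn=-23 S1=5 S2=3 S3=20 S4=8 blocked=[1, 2, 3, 4]
Op 7: conn=-37 S1=5 S2=3 S3=6 S4=8 blocked=[1, 2, 3, 4]
Op 8: conn=-44 S1=5 S2=3 S3=-1 S4=8 blocked=[1, 2, 3, 4]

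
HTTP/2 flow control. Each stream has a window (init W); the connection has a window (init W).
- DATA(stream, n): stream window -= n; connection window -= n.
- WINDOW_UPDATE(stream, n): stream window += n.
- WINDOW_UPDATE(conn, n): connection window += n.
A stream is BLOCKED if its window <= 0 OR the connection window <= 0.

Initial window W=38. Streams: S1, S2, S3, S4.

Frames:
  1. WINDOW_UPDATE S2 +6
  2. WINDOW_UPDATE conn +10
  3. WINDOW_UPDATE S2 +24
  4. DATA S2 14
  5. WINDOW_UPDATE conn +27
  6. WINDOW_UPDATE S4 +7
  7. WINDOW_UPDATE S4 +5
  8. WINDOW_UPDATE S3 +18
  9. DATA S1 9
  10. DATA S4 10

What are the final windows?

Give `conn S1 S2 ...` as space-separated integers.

Answer: 42 29 54 56 40

Derivation:
Op 1: conn=38 S1=38 S2=44 S3=38 S4=38 blocked=[]
Op 2: conn=48 S1=38 S2=44 S3=38 S4=38 blocked=[]
Op 3: conn=48 S1=38 S2=68 S3=38 S4=38 blocked=[]
Op 4: conn=34 S1=38 S2=54 S3=38 S4=38 blocked=[]
Op 5: conn=61 S1=38 S2=54 S3=38 S4=38 blocked=[]
Op 6: conn=61 S1=38 S2=54 S3=38 S4=45 blocked=[]
Op 7: conn=61 S1=38 S2=54 S3=38 S4=50 blocked=[]
Op 8: conn=61 S1=38 S2=54 S3=56 S4=50 blocked=[]
Op 9: conn=52 S1=29 S2=54 S3=56 S4=50 blocked=[]
Op 10: conn=42 S1=29 S2=54 S3=56 S4=40 blocked=[]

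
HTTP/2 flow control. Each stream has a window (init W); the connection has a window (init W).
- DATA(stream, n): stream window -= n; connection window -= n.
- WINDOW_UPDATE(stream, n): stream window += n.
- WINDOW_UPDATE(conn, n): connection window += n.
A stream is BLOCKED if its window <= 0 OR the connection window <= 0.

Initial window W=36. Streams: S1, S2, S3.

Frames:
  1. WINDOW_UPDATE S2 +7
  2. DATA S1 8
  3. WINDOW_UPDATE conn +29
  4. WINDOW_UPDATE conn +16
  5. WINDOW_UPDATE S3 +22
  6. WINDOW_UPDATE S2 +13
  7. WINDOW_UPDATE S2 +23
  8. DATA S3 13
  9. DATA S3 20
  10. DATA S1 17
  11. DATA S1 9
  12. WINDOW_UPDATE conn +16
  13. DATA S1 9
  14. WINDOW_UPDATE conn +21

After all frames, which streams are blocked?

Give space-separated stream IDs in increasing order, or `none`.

Answer: S1

Derivation:
Op 1: conn=36 S1=36 S2=43 S3=36 blocked=[]
Op 2: conn=28 S1=28 S2=43 S3=36 blocked=[]
Op 3: conn=57 S1=28 S2=43 S3=36 blocked=[]
Op 4: conn=73 S1=28 S2=43 S3=36 blocked=[]
Op 5: conn=73 S1=28 S2=43 S3=58 blocked=[]
Op 6: conn=73 S1=28 S2=56 S3=58 blocked=[]
Op 7: conn=73 S1=28 S2=79 S3=58 blocked=[]
Op 8: conn=60 S1=28 S2=79 S3=45 blocked=[]
Op 9: conn=40 S1=28 S2=79 S3=25 blocked=[]
Op 10: conn=23 S1=11 S2=79 S3=25 blocked=[]
Op 11: conn=14 S1=2 S2=79 S3=25 blocked=[]
Op 12: conn=30 S1=2 S2=79 S3=25 blocked=[]
Op 13: conn=21 S1=-7 S2=79 S3=25 blocked=[1]
Op 14: conn=42 S1=-7 S2=79 S3=25 blocked=[1]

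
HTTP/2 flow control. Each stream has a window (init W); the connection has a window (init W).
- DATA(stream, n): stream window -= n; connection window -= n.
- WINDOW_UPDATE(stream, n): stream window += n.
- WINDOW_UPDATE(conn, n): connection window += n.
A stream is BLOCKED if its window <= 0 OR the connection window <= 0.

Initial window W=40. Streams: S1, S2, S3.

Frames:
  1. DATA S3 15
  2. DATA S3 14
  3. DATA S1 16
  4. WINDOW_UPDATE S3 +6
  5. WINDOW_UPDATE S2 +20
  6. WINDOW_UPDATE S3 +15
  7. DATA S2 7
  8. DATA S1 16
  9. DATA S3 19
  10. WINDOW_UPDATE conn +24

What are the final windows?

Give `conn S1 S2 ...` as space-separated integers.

Answer: -23 8 53 13

Derivation:
Op 1: conn=25 S1=40 S2=40 S3=25 blocked=[]
Op 2: conn=11 S1=40 S2=40 S3=11 blocked=[]
Op 3: conn=-5 S1=24 S2=40 S3=11 blocked=[1, 2, 3]
Op 4: conn=-5 S1=24 S2=40 S3=17 blocked=[1, 2, 3]
Op 5: conn=-5 S1=24 S2=60 S3=17 blocked=[1, 2, 3]
Op 6: conn=-5 S1=24 S2=60 S3=32 blocked=[1, 2, 3]
Op 7: conn=-12 S1=24 S2=53 S3=32 blocked=[1, 2, 3]
Op 8: conn=-28 S1=8 S2=53 S3=32 blocked=[1, 2, 3]
Op 9: conn=-47 S1=8 S2=53 S3=13 blocked=[1, 2, 3]
Op 10: conn=-23 S1=8 S2=53 S3=13 blocked=[1, 2, 3]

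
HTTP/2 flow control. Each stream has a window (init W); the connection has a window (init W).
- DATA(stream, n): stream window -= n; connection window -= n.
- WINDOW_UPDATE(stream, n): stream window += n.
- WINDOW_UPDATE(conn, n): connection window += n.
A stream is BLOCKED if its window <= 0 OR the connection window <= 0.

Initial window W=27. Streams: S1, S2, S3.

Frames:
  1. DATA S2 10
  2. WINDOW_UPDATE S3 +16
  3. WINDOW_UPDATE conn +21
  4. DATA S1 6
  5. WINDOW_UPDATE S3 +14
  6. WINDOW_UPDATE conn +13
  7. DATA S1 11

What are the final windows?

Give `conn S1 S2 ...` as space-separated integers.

Answer: 34 10 17 57

Derivation:
Op 1: conn=17 S1=27 S2=17 S3=27 blocked=[]
Op 2: conn=17 S1=27 S2=17 S3=43 blocked=[]
Op 3: conn=38 S1=27 S2=17 S3=43 blocked=[]
Op 4: conn=32 S1=21 S2=17 S3=43 blocked=[]
Op 5: conn=32 S1=21 S2=17 S3=57 blocked=[]
Op 6: conn=45 S1=21 S2=17 S3=57 blocked=[]
Op 7: conn=34 S1=10 S2=17 S3=57 blocked=[]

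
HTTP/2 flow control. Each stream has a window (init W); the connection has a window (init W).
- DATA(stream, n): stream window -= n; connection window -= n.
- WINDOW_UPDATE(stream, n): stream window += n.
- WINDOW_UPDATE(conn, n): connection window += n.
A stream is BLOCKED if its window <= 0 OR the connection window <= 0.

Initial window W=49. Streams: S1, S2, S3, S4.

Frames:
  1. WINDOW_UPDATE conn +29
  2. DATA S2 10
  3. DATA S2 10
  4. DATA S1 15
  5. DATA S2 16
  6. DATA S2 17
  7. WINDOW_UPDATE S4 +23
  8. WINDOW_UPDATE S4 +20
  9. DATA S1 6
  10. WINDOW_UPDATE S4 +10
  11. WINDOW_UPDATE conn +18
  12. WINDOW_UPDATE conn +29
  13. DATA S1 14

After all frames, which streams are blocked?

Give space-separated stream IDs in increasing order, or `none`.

Op 1: conn=78 S1=49 S2=49 S3=49 S4=49 blocked=[]
Op 2: conn=68 S1=49 S2=39 S3=49 S4=49 blocked=[]
Op 3: conn=58 S1=49 S2=29 S3=49 S4=49 blocked=[]
Op 4: conn=43 S1=34 S2=29 S3=49 S4=49 blocked=[]
Op 5: conn=27 S1=34 S2=13 S3=49 S4=49 blocked=[]
Op 6: conn=10 S1=34 S2=-4 S3=49 S4=49 blocked=[2]
Op 7: conn=10 S1=34 S2=-4 S3=49 S4=72 blocked=[2]
Op 8: conn=10 S1=34 S2=-4 S3=49 S4=92 blocked=[2]
Op 9: conn=4 S1=28 S2=-4 S3=49 S4=92 blocked=[2]
Op 10: conn=4 S1=28 S2=-4 S3=49 S4=102 blocked=[2]
Op 11: conn=22 S1=28 S2=-4 S3=49 S4=102 blocked=[2]
Op 12: conn=51 S1=28 S2=-4 S3=49 S4=102 blocked=[2]
Op 13: conn=37 S1=14 S2=-4 S3=49 S4=102 blocked=[2]

Answer: S2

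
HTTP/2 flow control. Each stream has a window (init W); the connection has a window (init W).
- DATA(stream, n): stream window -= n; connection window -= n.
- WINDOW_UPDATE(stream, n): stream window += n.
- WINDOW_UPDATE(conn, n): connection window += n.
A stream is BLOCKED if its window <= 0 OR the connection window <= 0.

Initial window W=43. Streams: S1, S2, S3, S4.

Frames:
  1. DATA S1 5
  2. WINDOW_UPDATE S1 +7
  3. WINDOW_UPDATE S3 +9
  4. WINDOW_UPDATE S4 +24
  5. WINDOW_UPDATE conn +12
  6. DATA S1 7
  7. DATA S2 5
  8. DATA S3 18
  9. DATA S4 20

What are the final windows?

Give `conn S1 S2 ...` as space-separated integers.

Answer: 0 38 38 34 47

Derivation:
Op 1: conn=38 S1=38 S2=43 S3=43 S4=43 blocked=[]
Op 2: conn=38 S1=45 S2=43 S3=43 S4=43 blocked=[]
Op 3: conn=38 S1=45 S2=43 S3=52 S4=43 blocked=[]
Op 4: conn=38 S1=45 S2=43 S3=52 S4=67 blocked=[]
Op 5: conn=50 S1=45 S2=43 S3=52 S4=67 blocked=[]
Op 6: conn=43 S1=38 S2=43 S3=52 S4=67 blocked=[]
Op 7: conn=38 S1=38 S2=38 S3=52 S4=67 blocked=[]
Op 8: conn=20 S1=38 S2=38 S3=34 S4=67 blocked=[]
Op 9: conn=0 S1=38 S2=38 S3=34 S4=47 blocked=[1, 2, 3, 4]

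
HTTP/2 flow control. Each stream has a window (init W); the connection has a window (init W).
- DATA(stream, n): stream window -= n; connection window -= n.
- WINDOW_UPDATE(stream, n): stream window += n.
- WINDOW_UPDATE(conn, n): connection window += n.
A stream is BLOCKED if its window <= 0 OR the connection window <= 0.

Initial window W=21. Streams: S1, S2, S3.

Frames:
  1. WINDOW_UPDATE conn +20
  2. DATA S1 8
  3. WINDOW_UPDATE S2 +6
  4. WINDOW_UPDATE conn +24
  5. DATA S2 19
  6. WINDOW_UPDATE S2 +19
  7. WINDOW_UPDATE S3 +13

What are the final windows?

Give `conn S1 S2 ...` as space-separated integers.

Answer: 38 13 27 34

Derivation:
Op 1: conn=41 S1=21 S2=21 S3=21 blocked=[]
Op 2: conn=33 S1=13 S2=21 S3=21 blocked=[]
Op 3: conn=33 S1=13 S2=27 S3=21 blocked=[]
Op 4: conn=57 S1=13 S2=27 S3=21 blocked=[]
Op 5: conn=38 S1=13 S2=8 S3=21 blocked=[]
Op 6: conn=38 S1=13 S2=27 S3=21 blocked=[]
Op 7: conn=38 S1=13 S2=27 S3=34 blocked=[]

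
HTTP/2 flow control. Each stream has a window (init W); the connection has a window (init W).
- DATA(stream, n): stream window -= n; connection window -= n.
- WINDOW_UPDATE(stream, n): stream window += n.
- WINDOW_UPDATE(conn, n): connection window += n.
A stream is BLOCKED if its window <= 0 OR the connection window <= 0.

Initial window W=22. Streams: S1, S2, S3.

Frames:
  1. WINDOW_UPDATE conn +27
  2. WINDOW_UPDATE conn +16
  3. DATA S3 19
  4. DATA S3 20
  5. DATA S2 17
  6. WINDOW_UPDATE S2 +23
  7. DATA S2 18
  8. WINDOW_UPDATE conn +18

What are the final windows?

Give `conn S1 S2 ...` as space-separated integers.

Answer: 9 22 10 -17

Derivation:
Op 1: conn=49 S1=22 S2=22 S3=22 blocked=[]
Op 2: conn=65 S1=22 S2=22 S3=22 blocked=[]
Op 3: conn=46 S1=22 S2=22 S3=3 blocked=[]
Op 4: conn=26 S1=22 S2=22 S3=-17 blocked=[3]
Op 5: conn=9 S1=22 S2=5 S3=-17 blocked=[3]
Op 6: conn=9 S1=22 S2=28 S3=-17 blocked=[3]
Op 7: conn=-9 S1=22 S2=10 S3=-17 blocked=[1, 2, 3]
Op 8: conn=9 S1=22 S2=10 S3=-17 blocked=[3]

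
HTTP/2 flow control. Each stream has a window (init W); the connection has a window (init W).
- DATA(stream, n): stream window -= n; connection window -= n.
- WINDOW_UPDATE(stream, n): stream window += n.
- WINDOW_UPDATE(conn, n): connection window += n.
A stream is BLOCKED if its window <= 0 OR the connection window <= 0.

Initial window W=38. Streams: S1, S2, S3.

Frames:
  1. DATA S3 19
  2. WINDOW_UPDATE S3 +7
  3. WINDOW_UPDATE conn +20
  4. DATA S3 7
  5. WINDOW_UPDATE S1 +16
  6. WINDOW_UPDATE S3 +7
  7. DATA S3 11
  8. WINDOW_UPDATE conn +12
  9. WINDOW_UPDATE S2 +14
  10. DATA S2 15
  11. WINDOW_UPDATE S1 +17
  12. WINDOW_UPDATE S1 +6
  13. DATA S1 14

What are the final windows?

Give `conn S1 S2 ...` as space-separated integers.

Op 1: conn=19 S1=38 S2=38 S3=19 blocked=[]
Op 2: conn=19 S1=38 S2=38 S3=26 blocked=[]
Op 3: conn=39 S1=38 S2=38 S3=26 blocked=[]
Op 4: conn=32 S1=38 S2=38 S3=19 blocked=[]
Op 5: conn=32 S1=54 S2=38 S3=19 blocked=[]
Op 6: conn=32 S1=54 S2=38 S3=26 blocked=[]
Op 7: conn=21 S1=54 S2=38 S3=15 blocked=[]
Op 8: conn=33 S1=54 S2=38 S3=15 blocked=[]
Op 9: conn=33 S1=54 S2=52 S3=15 blocked=[]
Op 10: conn=18 S1=54 S2=37 S3=15 blocked=[]
Op 11: conn=18 S1=71 S2=37 S3=15 blocked=[]
Op 12: conn=18 S1=77 S2=37 S3=15 blocked=[]
Op 13: conn=4 S1=63 S2=37 S3=15 blocked=[]

Answer: 4 63 37 15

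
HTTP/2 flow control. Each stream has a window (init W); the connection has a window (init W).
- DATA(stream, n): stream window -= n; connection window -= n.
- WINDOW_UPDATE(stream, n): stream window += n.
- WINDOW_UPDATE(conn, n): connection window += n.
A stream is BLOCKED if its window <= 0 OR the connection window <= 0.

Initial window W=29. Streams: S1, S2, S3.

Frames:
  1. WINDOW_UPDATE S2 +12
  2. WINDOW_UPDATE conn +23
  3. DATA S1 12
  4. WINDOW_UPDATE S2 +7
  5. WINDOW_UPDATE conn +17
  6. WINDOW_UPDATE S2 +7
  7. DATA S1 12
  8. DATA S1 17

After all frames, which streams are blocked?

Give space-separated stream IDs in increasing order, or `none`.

Answer: S1

Derivation:
Op 1: conn=29 S1=29 S2=41 S3=29 blocked=[]
Op 2: conn=52 S1=29 S2=41 S3=29 blocked=[]
Op 3: conn=40 S1=17 S2=41 S3=29 blocked=[]
Op 4: conn=40 S1=17 S2=48 S3=29 blocked=[]
Op 5: conn=57 S1=17 S2=48 S3=29 blocked=[]
Op 6: conn=57 S1=17 S2=55 S3=29 blocked=[]
Op 7: conn=45 S1=5 S2=55 S3=29 blocked=[]
Op 8: conn=28 S1=-12 S2=55 S3=29 blocked=[1]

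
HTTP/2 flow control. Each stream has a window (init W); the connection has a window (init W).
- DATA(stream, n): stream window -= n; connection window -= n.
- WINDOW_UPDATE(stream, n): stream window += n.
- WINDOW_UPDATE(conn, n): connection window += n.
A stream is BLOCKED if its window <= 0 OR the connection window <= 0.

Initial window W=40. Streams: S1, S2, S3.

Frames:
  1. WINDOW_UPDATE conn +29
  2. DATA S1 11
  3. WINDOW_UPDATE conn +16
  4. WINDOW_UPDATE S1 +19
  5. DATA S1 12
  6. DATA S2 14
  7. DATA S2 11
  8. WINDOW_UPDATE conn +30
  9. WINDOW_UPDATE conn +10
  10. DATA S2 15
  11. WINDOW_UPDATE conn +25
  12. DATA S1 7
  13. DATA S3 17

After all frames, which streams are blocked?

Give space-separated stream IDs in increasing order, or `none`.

Op 1: conn=69 S1=40 S2=40 S3=40 blocked=[]
Op 2: conn=58 S1=29 S2=40 S3=40 blocked=[]
Op 3: conn=74 S1=29 S2=40 S3=40 blocked=[]
Op 4: conn=74 S1=48 S2=40 S3=40 blocked=[]
Op 5: conn=62 S1=36 S2=40 S3=40 blocked=[]
Op 6: conn=48 S1=36 S2=26 S3=40 blocked=[]
Op 7: conn=37 S1=36 S2=15 S3=40 blocked=[]
Op 8: conn=67 S1=36 S2=15 S3=40 blocked=[]
Op 9: conn=77 S1=36 S2=15 S3=40 blocked=[]
Op 10: conn=62 S1=36 S2=0 S3=40 blocked=[2]
Op 11: conn=87 S1=36 S2=0 S3=40 blocked=[2]
Op 12: conn=80 S1=29 S2=0 S3=40 blocked=[2]
Op 13: conn=63 S1=29 S2=0 S3=23 blocked=[2]

Answer: S2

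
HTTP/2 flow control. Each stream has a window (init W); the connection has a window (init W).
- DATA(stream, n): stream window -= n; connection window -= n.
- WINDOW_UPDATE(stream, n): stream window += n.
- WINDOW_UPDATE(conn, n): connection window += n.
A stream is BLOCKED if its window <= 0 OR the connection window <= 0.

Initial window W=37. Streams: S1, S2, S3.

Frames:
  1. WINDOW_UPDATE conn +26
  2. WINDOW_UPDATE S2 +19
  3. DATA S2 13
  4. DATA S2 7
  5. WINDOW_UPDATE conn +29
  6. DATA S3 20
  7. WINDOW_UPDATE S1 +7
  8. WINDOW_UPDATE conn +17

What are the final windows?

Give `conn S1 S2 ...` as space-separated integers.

Answer: 69 44 36 17

Derivation:
Op 1: conn=63 S1=37 S2=37 S3=37 blocked=[]
Op 2: conn=63 S1=37 S2=56 S3=37 blocked=[]
Op 3: conn=50 S1=37 S2=43 S3=37 blocked=[]
Op 4: conn=43 S1=37 S2=36 S3=37 blocked=[]
Op 5: conn=72 S1=37 S2=36 S3=37 blocked=[]
Op 6: conn=52 S1=37 S2=36 S3=17 blocked=[]
Op 7: conn=52 S1=44 S2=36 S3=17 blocked=[]
Op 8: conn=69 S1=44 S2=36 S3=17 blocked=[]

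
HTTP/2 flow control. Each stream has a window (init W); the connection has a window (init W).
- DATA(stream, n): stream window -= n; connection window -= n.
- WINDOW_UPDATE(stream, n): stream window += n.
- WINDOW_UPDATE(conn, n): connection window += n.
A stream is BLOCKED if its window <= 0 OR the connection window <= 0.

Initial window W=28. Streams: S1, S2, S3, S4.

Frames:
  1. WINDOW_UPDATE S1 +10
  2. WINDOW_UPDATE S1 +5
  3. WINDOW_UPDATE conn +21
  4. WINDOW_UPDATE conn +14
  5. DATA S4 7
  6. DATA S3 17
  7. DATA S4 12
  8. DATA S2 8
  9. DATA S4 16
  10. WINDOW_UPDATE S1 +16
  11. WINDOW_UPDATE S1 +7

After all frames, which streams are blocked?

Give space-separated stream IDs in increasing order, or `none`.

Op 1: conn=28 S1=38 S2=28 S3=28 S4=28 blocked=[]
Op 2: conn=28 S1=43 S2=28 S3=28 S4=28 blocked=[]
Op 3: conn=49 S1=43 S2=28 S3=28 S4=28 blocked=[]
Op 4: conn=63 S1=43 S2=28 S3=28 S4=28 blocked=[]
Op 5: conn=56 S1=43 S2=28 S3=28 S4=21 blocked=[]
Op 6: conn=39 S1=43 S2=28 S3=11 S4=21 blocked=[]
Op 7: conn=27 S1=43 S2=28 S3=11 S4=9 blocked=[]
Op 8: conn=19 S1=43 S2=20 S3=11 S4=9 blocked=[]
Op 9: conn=3 S1=43 S2=20 S3=11 S4=-7 blocked=[4]
Op 10: conn=3 S1=59 S2=20 S3=11 S4=-7 blocked=[4]
Op 11: conn=3 S1=66 S2=20 S3=11 S4=-7 blocked=[4]

Answer: S4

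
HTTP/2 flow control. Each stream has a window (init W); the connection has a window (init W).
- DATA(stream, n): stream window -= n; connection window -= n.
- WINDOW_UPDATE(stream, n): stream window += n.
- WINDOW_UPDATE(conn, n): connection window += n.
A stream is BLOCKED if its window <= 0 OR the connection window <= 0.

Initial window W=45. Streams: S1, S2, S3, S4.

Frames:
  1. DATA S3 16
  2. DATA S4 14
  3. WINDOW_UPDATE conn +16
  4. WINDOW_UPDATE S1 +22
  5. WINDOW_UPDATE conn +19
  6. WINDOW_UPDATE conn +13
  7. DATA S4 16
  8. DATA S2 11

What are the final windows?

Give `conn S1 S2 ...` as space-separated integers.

Answer: 36 67 34 29 15

Derivation:
Op 1: conn=29 S1=45 S2=45 S3=29 S4=45 blocked=[]
Op 2: conn=15 S1=45 S2=45 S3=29 S4=31 blocked=[]
Op 3: conn=31 S1=45 S2=45 S3=29 S4=31 blocked=[]
Op 4: conn=31 S1=67 S2=45 S3=29 S4=31 blocked=[]
Op 5: conn=50 S1=67 S2=45 S3=29 S4=31 blocked=[]
Op 6: conn=63 S1=67 S2=45 S3=29 S4=31 blocked=[]
Op 7: conn=47 S1=67 S2=45 S3=29 S4=15 blocked=[]
Op 8: conn=36 S1=67 S2=34 S3=29 S4=15 blocked=[]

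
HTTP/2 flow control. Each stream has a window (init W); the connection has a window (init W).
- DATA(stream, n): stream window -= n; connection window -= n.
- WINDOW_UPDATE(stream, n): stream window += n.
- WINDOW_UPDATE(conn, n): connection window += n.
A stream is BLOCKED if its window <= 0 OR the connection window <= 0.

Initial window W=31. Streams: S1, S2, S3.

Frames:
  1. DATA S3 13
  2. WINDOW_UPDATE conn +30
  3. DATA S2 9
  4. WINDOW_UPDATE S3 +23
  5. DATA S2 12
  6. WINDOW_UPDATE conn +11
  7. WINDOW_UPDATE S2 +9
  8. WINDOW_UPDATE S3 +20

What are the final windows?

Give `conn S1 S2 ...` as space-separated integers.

Op 1: conn=18 S1=31 S2=31 S3=18 blocked=[]
Op 2: conn=48 S1=31 S2=31 S3=18 blocked=[]
Op 3: conn=39 S1=31 S2=22 S3=18 blocked=[]
Op 4: conn=39 S1=31 S2=22 S3=41 blocked=[]
Op 5: conn=27 S1=31 S2=10 S3=41 blocked=[]
Op 6: conn=38 S1=31 S2=10 S3=41 blocked=[]
Op 7: conn=38 S1=31 S2=19 S3=41 blocked=[]
Op 8: conn=38 S1=31 S2=19 S3=61 blocked=[]

Answer: 38 31 19 61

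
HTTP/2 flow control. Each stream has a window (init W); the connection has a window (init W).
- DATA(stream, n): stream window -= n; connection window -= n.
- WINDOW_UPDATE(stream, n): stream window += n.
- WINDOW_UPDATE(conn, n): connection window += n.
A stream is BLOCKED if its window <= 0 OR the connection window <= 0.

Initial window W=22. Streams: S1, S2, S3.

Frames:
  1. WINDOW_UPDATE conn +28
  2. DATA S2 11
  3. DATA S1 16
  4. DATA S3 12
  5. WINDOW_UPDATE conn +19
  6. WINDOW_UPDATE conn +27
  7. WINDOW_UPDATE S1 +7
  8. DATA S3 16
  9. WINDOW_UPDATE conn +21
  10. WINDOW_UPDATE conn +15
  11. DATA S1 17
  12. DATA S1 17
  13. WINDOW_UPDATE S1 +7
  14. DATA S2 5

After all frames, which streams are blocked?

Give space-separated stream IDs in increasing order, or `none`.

Op 1: conn=50 S1=22 S2=22 S3=22 blocked=[]
Op 2: conn=39 S1=22 S2=11 S3=22 blocked=[]
Op 3: conn=23 S1=6 S2=11 S3=22 blocked=[]
Op 4: conn=11 S1=6 S2=11 S3=10 blocked=[]
Op 5: conn=30 S1=6 S2=11 S3=10 blocked=[]
Op 6: conn=57 S1=6 S2=11 S3=10 blocked=[]
Op 7: conn=57 S1=13 S2=11 S3=10 blocked=[]
Op 8: conn=41 S1=13 S2=11 S3=-6 blocked=[3]
Op 9: conn=62 S1=13 S2=11 S3=-6 blocked=[3]
Op 10: conn=77 S1=13 S2=11 S3=-6 blocked=[3]
Op 11: conn=60 S1=-4 S2=11 S3=-6 blocked=[1, 3]
Op 12: conn=43 S1=-21 S2=11 S3=-6 blocked=[1, 3]
Op 13: conn=43 S1=-14 S2=11 S3=-6 blocked=[1, 3]
Op 14: conn=38 S1=-14 S2=6 S3=-6 blocked=[1, 3]

Answer: S1 S3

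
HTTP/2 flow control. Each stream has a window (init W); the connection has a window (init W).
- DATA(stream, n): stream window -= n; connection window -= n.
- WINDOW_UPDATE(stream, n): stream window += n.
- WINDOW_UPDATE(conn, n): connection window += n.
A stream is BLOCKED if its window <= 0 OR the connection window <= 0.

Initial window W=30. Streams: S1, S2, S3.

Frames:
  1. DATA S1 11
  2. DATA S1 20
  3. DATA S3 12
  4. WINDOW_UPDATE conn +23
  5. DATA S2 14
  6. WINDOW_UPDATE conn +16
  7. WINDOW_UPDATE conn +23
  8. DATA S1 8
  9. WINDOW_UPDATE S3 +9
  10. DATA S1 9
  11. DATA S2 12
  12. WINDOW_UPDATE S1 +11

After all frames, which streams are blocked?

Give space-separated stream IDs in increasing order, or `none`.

Answer: S1

Derivation:
Op 1: conn=19 S1=19 S2=30 S3=30 blocked=[]
Op 2: conn=-1 S1=-1 S2=30 S3=30 blocked=[1, 2, 3]
Op 3: conn=-13 S1=-1 S2=30 S3=18 blocked=[1, 2, 3]
Op 4: conn=10 S1=-1 S2=30 S3=18 blocked=[1]
Op 5: conn=-4 S1=-1 S2=16 S3=18 blocked=[1, 2, 3]
Op 6: conn=12 S1=-1 S2=16 S3=18 blocked=[1]
Op 7: conn=35 S1=-1 S2=16 S3=18 blocked=[1]
Op 8: conn=27 S1=-9 S2=16 S3=18 blocked=[1]
Op 9: conn=27 S1=-9 S2=16 S3=27 blocked=[1]
Op 10: conn=18 S1=-18 S2=16 S3=27 blocked=[1]
Op 11: conn=6 S1=-18 S2=4 S3=27 blocked=[1]
Op 12: conn=6 S1=-7 S2=4 S3=27 blocked=[1]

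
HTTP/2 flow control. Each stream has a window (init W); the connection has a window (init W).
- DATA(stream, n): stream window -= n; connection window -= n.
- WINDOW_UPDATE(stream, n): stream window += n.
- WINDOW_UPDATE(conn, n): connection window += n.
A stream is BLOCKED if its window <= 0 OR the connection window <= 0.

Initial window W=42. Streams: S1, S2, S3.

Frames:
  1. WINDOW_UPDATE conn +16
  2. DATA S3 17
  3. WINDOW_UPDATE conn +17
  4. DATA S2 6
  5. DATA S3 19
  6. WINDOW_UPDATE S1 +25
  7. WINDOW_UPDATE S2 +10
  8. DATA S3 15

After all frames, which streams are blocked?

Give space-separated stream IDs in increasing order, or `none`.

Op 1: conn=58 S1=42 S2=42 S3=42 blocked=[]
Op 2: conn=41 S1=42 S2=42 S3=25 blocked=[]
Op 3: conn=58 S1=42 S2=42 S3=25 blocked=[]
Op 4: conn=52 S1=42 S2=36 S3=25 blocked=[]
Op 5: conn=33 S1=42 S2=36 S3=6 blocked=[]
Op 6: conn=33 S1=67 S2=36 S3=6 blocked=[]
Op 7: conn=33 S1=67 S2=46 S3=6 blocked=[]
Op 8: conn=18 S1=67 S2=46 S3=-9 blocked=[3]

Answer: S3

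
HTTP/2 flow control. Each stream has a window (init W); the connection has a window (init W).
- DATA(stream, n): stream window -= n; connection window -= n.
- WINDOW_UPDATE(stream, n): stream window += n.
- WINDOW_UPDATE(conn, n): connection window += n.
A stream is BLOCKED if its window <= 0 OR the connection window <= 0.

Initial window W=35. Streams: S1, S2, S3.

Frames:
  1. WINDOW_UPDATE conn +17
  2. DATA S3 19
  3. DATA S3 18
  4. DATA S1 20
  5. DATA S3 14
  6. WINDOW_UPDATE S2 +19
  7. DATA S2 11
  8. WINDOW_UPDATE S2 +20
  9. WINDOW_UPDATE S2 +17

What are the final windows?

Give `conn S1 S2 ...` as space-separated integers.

Op 1: conn=52 S1=35 S2=35 S3=35 blocked=[]
Op 2: conn=33 S1=35 S2=35 S3=16 blocked=[]
Op 3: conn=15 S1=35 S2=35 S3=-2 blocked=[3]
Op 4: conn=-5 S1=15 S2=35 S3=-2 blocked=[1, 2, 3]
Op 5: conn=-19 S1=15 S2=35 S3=-16 blocked=[1, 2, 3]
Op 6: conn=-19 S1=15 S2=54 S3=-16 blocked=[1, 2, 3]
Op 7: conn=-30 S1=15 S2=43 S3=-16 blocked=[1, 2, 3]
Op 8: conn=-30 S1=15 S2=63 S3=-16 blocked=[1, 2, 3]
Op 9: conn=-30 S1=15 S2=80 S3=-16 blocked=[1, 2, 3]

Answer: -30 15 80 -16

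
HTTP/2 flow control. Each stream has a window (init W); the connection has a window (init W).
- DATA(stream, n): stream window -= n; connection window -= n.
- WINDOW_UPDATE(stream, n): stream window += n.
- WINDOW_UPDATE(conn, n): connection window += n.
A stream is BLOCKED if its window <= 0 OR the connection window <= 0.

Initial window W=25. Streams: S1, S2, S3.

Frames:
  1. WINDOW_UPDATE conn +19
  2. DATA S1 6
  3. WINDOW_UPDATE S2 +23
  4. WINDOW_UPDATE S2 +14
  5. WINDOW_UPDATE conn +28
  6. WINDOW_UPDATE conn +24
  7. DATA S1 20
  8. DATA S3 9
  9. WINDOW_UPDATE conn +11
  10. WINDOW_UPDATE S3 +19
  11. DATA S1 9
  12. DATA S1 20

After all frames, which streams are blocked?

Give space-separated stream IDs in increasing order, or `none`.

Op 1: conn=44 S1=25 S2=25 S3=25 blocked=[]
Op 2: conn=38 S1=19 S2=25 S3=25 blocked=[]
Op 3: conn=38 S1=19 S2=48 S3=25 blocked=[]
Op 4: conn=38 S1=19 S2=62 S3=25 blocked=[]
Op 5: conn=66 S1=19 S2=62 S3=25 blocked=[]
Op 6: conn=90 S1=19 S2=62 S3=25 blocked=[]
Op 7: conn=70 S1=-1 S2=62 S3=25 blocked=[1]
Op 8: conn=61 S1=-1 S2=62 S3=16 blocked=[1]
Op 9: conn=72 S1=-1 S2=62 S3=16 blocked=[1]
Op 10: conn=72 S1=-1 S2=62 S3=35 blocked=[1]
Op 11: conn=63 S1=-10 S2=62 S3=35 blocked=[1]
Op 12: conn=43 S1=-30 S2=62 S3=35 blocked=[1]

Answer: S1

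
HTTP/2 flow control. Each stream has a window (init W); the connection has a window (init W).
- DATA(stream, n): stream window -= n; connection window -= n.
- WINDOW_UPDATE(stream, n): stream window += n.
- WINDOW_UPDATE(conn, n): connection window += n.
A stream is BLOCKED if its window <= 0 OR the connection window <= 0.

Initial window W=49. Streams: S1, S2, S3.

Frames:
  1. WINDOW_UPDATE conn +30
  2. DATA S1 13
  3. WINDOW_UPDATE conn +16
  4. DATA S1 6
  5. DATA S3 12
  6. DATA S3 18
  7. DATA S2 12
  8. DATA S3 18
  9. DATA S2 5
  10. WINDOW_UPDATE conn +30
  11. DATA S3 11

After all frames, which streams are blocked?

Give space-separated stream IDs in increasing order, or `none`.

Answer: S3

Derivation:
Op 1: conn=79 S1=49 S2=49 S3=49 blocked=[]
Op 2: conn=66 S1=36 S2=49 S3=49 blocked=[]
Op 3: conn=82 S1=36 S2=49 S3=49 blocked=[]
Op 4: conn=76 S1=30 S2=49 S3=49 blocked=[]
Op 5: conn=64 S1=30 S2=49 S3=37 blocked=[]
Op 6: conn=46 S1=30 S2=49 S3=19 blocked=[]
Op 7: conn=34 S1=30 S2=37 S3=19 blocked=[]
Op 8: conn=16 S1=30 S2=37 S3=1 blocked=[]
Op 9: conn=11 S1=30 S2=32 S3=1 blocked=[]
Op 10: conn=41 S1=30 S2=32 S3=1 blocked=[]
Op 11: conn=30 S1=30 S2=32 S3=-10 blocked=[3]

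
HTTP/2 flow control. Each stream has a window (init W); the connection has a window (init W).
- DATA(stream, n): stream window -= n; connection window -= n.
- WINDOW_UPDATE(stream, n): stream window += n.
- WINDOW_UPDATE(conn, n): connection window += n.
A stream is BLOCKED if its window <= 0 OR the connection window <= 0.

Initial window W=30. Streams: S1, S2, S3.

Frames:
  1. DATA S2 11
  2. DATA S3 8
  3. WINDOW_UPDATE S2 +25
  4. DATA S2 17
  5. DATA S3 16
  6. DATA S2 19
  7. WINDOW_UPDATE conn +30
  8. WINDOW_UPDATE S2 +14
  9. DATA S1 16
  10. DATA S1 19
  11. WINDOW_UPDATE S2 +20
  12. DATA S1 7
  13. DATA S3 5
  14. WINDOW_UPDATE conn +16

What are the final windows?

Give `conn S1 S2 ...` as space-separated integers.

Op 1: conn=19 S1=30 S2=19 S3=30 blocked=[]
Op 2: conn=11 S1=30 S2=19 S3=22 blocked=[]
Op 3: conn=11 S1=30 S2=44 S3=22 blocked=[]
Op 4: conn=-6 S1=30 S2=27 S3=22 blocked=[1, 2, 3]
Op 5: conn=-22 S1=30 S2=27 S3=6 blocked=[1, 2, 3]
Op 6: conn=-41 S1=30 S2=8 S3=6 blocked=[1, 2, 3]
Op 7: conn=-11 S1=30 S2=8 S3=6 blocked=[1, 2, 3]
Op 8: conn=-11 S1=30 S2=22 S3=6 blocked=[1, 2, 3]
Op 9: conn=-27 S1=14 S2=22 S3=6 blocked=[1, 2, 3]
Op 10: conn=-46 S1=-5 S2=22 S3=6 blocked=[1, 2, 3]
Op 11: conn=-46 S1=-5 S2=42 S3=6 blocked=[1, 2, 3]
Op 12: conn=-53 S1=-12 S2=42 S3=6 blocked=[1, 2, 3]
Op 13: conn=-58 S1=-12 S2=42 S3=1 blocked=[1, 2, 3]
Op 14: conn=-42 S1=-12 S2=42 S3=1 blocked=[1, 2, 3]

Answer: -42 -12 42 1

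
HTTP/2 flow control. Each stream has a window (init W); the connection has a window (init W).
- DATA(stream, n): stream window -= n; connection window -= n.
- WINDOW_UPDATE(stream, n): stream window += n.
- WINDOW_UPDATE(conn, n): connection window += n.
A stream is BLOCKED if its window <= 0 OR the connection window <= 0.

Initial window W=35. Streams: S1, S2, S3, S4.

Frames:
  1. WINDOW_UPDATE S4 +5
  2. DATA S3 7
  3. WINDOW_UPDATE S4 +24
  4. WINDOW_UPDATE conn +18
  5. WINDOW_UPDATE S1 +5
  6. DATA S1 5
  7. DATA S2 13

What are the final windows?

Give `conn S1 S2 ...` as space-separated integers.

Op 1: conn=35 S1=35 S2=35 S3=35 S4=40 blocked=[]
Op 2: conn=28 S1=35 S2=35 S3=28 S4=40 blocked=[]
Op 3: conn=28 S1=35 S2=35 S3=28 S4=64 blocked=[]
Op 4: conn=46 S1=35 S2=35 S3=28 S4=64 blocked=[]
Op 5: conn=46 S1=40 S2=35 S3=28 S4=64 blocked=[]
Op 6: conn=41 S1=35 S2=35 S3=28 S4=64 blocked=[]
Op 7: conn=28 S1=35 S2=22 S3=28 S4=64 blocked=[]

Answer: 28 35 22 28 64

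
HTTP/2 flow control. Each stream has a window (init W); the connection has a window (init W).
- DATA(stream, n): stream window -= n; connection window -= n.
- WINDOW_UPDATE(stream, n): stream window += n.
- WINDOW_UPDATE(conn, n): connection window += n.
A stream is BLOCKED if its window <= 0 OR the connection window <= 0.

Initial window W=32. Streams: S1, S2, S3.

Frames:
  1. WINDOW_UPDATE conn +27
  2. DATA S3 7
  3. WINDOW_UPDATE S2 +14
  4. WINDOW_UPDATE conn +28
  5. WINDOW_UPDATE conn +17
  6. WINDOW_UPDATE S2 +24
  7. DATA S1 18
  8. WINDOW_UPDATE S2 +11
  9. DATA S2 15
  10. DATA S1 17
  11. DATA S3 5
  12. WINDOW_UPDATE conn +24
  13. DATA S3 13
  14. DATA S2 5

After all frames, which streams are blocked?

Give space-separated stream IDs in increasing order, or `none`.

Answer: S1

Derivation:
Op 1: conn=59 S1=32 S2=32 S3=32 blocked=[]
Op 2: conn=52 S1=32 S2=32 S3=25 blocked=[]
Op 3: conn=52 S1=32 S2=46 S3=25 blocked=[]
Op 4: conn=80 S1=32 S2=46 S3=25 blocked=[]
Op 5: conn=97 S1=32 S2=46 S3=25 blocked=[]
Op 6: conn=97 S1=32 S2=70 S3=25 blocked=[]
Op 7: conn=79 S1=14 S2=70 S3=25 blocked=[]
Op 8: conn=79 S1=14 S2=81 S3=25 blocked=[]
Op 9: conn=64 S1=14 S2=66 S3=25 blocked=[]
Op 10: conn=47 S1=-3 S2=66 S3=25 blocked=[1]
Op 11: conn=42 S1=-3 S2=66 S3=20 blocked=[1]
Op 12: conn=66 S1=-3 S2=66 S3=20 blocked=[1]
Op 13: conn=53 S1=-3 S2=66 S3=7 blocked=[1]
Op 14: conn=48 S1=-3 S2=61 S3=7 blocked=[1]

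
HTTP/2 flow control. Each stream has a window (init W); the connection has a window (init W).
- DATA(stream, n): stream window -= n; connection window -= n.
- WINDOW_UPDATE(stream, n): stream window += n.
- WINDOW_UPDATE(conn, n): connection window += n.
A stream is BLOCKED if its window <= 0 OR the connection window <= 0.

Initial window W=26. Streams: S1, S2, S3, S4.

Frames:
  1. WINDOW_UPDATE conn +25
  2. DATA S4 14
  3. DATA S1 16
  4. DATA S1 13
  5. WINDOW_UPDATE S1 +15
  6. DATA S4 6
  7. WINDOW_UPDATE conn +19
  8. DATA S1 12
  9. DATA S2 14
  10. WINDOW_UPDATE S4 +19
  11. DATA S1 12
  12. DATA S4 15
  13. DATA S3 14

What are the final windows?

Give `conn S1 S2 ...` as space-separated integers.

Answer: -46 -12 12 12 10

Derivation:
Op 1: conn=51 S1=26 S2=26 S3=26 S4=26 blocked=[]
Op 2: conn=37 S1=26 S2=26 S3=26 S4=12 blocked=[]
Op 3: conn=21 S1=10 S2=26 S3=26 S4=12 blocked=[]
Op 4: conn=8 S1=-3 S2=26 S3=26 S4=12 blocked=[1]
Op 5: conn=8 S1=12 S2=26 S3=26 S4=12 blocked=[]
Op 6: conn=2 S1=12 S2=26 S3=26 S4=6 blocked=[]
Op 7: conn=21 S1=12 S2=26 S3=26 S4=6 blocked=[]
Op 8: conn=9 S1=0 S2=26 S3=26 S4=6 blocked=[1]
Op 9: conn=-5 S1=0 S2=12 S3=26 S4=6 blocked=[1, 2, 3, 4]
Op 10: conn=-5 S1=0 S2=12 S3=26 S4=25 blocked=[1, 2, 3, 4]
Op 11: conn=-17 S1=-12 S2=12 S3=26 S4=25 blocked=[1, 2, 3, 4]
Op 12: conn=-32 S1=-12 S2=12 S3=26 S4=10 blocked=[1, 2, 3, 4]
Op 13: conn=-46 S1=-12 S2=12 S3=12 S4=10 blocked=[1, 2, 3, 4]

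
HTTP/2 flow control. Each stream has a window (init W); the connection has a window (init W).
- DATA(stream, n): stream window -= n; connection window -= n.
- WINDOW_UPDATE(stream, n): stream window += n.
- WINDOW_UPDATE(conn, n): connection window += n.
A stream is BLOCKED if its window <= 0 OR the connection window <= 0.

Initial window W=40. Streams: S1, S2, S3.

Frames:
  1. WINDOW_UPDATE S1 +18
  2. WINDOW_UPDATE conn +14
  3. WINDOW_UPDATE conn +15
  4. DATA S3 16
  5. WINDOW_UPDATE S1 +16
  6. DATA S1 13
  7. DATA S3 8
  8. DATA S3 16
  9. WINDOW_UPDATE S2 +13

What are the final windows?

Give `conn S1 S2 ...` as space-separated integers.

Op 1: conn=40 S1=58 S2=40 S3=40 blocked=[]
Op 2: conn=54 S1=58 S2=40 S3=40 blocked=[]
Op 3: conn=69 S1=58 S2=40 S3=40 blocked=[]
Op 4: conn=53 S1=58 S2=40 S3=24 blocked=[]
Op 5: conn=53 S1=74 S2=40 S3=24 blocked=[]
Op 6: conn=40 S1=61 S2=40 S3=24 blocked=[]
Op 7: conn=32 S1=61 S2=40 S3=16 blocked=[]
Op 8: conn=16 S1=61 S2=40 S3=0 blocked=[3]
Op 9: conn=16 S1=61 S2=53 S3=0 blocked=[3]

Answer: 16 61 53 0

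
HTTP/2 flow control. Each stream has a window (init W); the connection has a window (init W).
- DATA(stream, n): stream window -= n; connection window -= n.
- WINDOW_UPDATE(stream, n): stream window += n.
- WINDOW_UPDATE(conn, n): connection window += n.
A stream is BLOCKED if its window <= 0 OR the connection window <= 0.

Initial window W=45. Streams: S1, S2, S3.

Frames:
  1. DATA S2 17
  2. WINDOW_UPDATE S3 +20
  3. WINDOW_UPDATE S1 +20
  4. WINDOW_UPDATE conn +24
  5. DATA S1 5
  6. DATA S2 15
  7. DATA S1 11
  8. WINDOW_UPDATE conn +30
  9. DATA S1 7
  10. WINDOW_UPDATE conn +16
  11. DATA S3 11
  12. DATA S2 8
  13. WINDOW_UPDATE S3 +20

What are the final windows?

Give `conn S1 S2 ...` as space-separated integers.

Op 1: conn=28 S1=45 S2=28 S3=45 blocked=[]
Op 2: conn=28 S1=45 S2=28 S3=65 blocked=[]
Op 3: conn=28 S1=65 S2=28 S3=65 blocked=[]
Op 4: conn=52 S1=65 S2=28 S3=65 blocked=[]
Op 5: conn=47 S1=60 S2=28 S3=65 blocked=[]
Op 6: conn=32 S1=60 S2=13 S3=65 blocked=[]
Op 7: conn=21 S1=49 S2=13 S3=65 blocked=[]
Op 8: conn=51 S1=49 S2=13 S3=65 blocked=[]
Op 9: conn=44 S1=42 S2=13 S3=65 blocked=[]
Op 10: conn=60 S1=42 S2=13 S3=65 blocked=[]
Op 11: conn=49 S1=42 S2=13 S3=54 blocked=[]
Op 12: conn=41 S1=42 S2=5 S3=54 blocked=[]
Op 13: conn=41 S1=42 S2=5 S3=74 blocked=[]

Answer: 41 42 5 74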